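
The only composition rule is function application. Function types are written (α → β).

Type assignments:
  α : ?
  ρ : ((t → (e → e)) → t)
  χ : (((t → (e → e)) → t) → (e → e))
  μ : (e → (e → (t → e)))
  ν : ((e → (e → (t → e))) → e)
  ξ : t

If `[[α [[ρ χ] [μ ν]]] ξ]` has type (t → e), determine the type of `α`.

[[α [[ρ χ] [μ ν]]] ξ] must have type (t → e). The sister ξ has type t; that is not a function onto (t → e), so [α [[ρ χ] [μ ν]]] must be the functor, of type (t → (t → e)).
[α [[ρ χ] [μ ν]]] must have type (t → (t → e)). The sister [[ρ χ] [μ ν]] has type e; that is not a function onto (t → (t → e)), so α must be the functor, of type (e → (t → (t → e))).

(e → (t → (t → e)))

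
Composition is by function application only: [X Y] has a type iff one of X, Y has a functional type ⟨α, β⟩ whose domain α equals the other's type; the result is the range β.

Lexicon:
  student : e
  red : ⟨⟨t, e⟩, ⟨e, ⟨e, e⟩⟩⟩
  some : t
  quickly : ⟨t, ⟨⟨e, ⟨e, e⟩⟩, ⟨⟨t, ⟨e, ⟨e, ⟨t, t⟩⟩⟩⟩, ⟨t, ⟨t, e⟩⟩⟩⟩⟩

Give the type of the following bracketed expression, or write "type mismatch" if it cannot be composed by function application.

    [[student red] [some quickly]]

[student red]: e with ⟨⟨t, e⟩, ⟨e, ⟨e, e⟩⟩⟩ — neither is a function whose domain matches the other; composition fails here.

type mismatch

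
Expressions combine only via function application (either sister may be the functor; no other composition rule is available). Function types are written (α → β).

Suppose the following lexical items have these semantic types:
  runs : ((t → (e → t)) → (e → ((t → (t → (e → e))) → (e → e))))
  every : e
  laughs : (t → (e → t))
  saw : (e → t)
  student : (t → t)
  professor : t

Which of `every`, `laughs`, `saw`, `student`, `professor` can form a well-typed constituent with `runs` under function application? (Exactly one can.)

laughs

every : e — runs needs (t → (e → t)); every needs nothing (atomic); neither fits.
laughs — combines: runs : ((t → (e → t)) → (e → ((t → (t → (e → e))) → (e → e)))) takes laughs : (t → (e → t)) as argument, giving (e → ((t → (t → (e → e))) → (e → e))).
saw : (e → t) — runs needs (t → (e → t)); saw needs e; neither fits.
student : (t → t) — runs needs (t → (e → t)); student needs t; neither fits.
professor : t — runs needs (t → (e → t)); professor needs nothing (atomic); neither fits.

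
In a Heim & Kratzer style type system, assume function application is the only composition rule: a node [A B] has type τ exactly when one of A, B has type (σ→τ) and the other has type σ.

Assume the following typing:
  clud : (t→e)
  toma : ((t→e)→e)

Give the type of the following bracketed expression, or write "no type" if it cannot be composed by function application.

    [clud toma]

[clud toma]: functor toma : ((t→e)→e), argument clud : (t→e); result e.

e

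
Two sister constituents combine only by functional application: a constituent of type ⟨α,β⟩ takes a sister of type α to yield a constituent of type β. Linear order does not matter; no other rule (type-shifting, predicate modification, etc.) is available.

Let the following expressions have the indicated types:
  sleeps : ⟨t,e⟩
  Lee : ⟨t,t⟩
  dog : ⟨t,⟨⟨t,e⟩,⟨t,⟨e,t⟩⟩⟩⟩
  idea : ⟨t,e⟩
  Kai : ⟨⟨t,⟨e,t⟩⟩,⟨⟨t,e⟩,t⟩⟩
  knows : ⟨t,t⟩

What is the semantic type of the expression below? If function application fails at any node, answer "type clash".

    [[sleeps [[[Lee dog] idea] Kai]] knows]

At [Lee dog]: neither ⟨t,t⟩ nor ⟨t,⟨⟨t,e⟩,⟨t,⟨e,t⟩⟩⟩⟩ can take the other as argument; the node is ill-typed.

type clash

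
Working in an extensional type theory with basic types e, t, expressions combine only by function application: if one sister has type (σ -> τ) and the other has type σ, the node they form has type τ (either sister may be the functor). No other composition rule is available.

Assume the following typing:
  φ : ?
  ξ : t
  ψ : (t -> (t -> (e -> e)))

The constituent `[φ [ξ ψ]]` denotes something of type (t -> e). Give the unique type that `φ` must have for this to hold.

((t -> (e -> e)) -> (t -> e))

At [φ [ξ ψ]] (required: (t -> e)): [ξ ψ] is (t -> (e -> e)), which is not a function with range (t -> e); hence φ is the functor — type ((t -> (e -> e)) -> (t -> e)).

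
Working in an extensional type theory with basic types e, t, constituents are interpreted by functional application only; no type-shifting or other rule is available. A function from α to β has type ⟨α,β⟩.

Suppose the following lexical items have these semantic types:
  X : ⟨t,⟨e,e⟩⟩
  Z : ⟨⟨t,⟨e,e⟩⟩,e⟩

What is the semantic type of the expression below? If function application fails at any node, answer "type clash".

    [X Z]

e

[X Z]: Z is ⟨⟨t,⟨e,e⟩⟩,e⟩, X is ⟨t,⟨e,e⟩⟩; result e.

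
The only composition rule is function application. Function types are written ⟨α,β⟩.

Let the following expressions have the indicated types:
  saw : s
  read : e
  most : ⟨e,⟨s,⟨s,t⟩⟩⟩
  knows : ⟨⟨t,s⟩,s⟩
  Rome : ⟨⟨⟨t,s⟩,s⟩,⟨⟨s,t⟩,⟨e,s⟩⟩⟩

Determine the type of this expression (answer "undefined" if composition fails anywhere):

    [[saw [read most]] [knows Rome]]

At [read most], most : ⟨e,⟨s,⟨s,t⟩⟩⟩ takes read : e, giving ⟨s,⟨s,t⟩⟩.
At [saw [read most]], [read most] : ⟨s,⟨s,t⟩⟩ takes saw : s, giving ⟨s,t⟩.
At [knows Rome], Rome : ⟨⟨⟨t,s⟩,s⟩,⟨⟨s,t⟩,⟨e,s⟩⟩⟩ takes knows : ⟨⟨t,s⟩,s⟩, giving ⟨⟨s,t⟩,⟨e,s⟩⟩.
At [[saw [read most]] [knows Rome]], [knows Rome] : ⟨⟨s,t⟩,⟨e,s⟩⟩ takes [saw [read most]] : ⟨s,t⟩, giving ⟨e,s⟩.

⟨e,s⟩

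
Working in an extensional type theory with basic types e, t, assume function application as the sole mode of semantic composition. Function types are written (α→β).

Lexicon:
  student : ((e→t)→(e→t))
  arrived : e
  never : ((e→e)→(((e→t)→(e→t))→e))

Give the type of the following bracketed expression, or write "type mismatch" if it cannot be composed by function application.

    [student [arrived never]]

type mismatch

At [arrived never]: neither e nor ((e→e)→(((e→t)→(e→t))→e)) can take the other as argument; the node is ill-typed.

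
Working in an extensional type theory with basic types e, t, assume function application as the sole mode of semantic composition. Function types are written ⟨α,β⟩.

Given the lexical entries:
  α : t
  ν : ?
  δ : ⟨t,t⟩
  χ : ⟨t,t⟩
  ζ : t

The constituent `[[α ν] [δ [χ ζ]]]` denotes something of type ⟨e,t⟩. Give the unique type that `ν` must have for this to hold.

⟨t,⟨t,⟨e,t⟩⟩⟩

At [[α ν] [δ [χ ζ]]] (required: ⟨e,t⟩): [δ [χ ζ]] is t, which is not a function with range ⟨e,t⟩; hence [α ν] is the functor — type ⟨t,⟨e,t⟩⟩.
At [α ν] (required: ⟨t,⟨e,t⟩⟩): α is t, which is not a function with range ⟨t,⟨e,t⟩⟩; hence ν is the functor — type ⟨t,⟨t,⟨e,t⟩⟩⟩.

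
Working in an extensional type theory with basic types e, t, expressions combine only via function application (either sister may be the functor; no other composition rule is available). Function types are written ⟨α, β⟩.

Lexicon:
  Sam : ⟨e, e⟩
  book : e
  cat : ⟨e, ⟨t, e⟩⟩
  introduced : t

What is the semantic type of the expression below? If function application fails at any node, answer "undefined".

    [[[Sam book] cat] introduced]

At [Sam book], Sam : ⟨e, e⟩ takes book : e, giving e.
At [[Sam book] cat], cat : ⟨e, ⟨t, e⟩⟩ takes [Sam book] : e, giving ⟨t, e⟩.
At [[[Sam book] cat] introduced], [[Sam book] cat] : ⟨t, e⟩ takes introduced : t, giving e.

e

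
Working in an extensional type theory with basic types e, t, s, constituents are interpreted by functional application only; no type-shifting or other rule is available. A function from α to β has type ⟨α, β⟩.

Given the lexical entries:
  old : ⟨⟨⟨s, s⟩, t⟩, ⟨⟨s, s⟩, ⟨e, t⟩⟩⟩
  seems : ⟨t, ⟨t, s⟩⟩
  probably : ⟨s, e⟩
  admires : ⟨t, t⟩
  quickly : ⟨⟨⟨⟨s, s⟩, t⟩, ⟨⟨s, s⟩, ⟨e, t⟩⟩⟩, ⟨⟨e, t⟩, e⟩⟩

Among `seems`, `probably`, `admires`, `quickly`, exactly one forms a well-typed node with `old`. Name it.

seems : ⟨t, ⟨t, s⟩⟩ — neither side's domain matches the other.
probably : ⟨s, e⟩ — neither side's domain matches the other.
admires : ⟨t, t⟩ — neither side's domain matches the other.
quickly — combines: quickly : ⟨⟨⟨⟨s, s⟩, t⟩, ⟨⟨s, s⟩, ⟨e, t⟩⟩⟩, ⟨⟨e, t⟩, e⟩⟩ takes old : ⟨⟨⟨s, s⟩, t⟩, ⟨⟨s, s⟩, ⟨e, t⟩⟩⟩ as argument, giving ⟨⟨e, t⟩, e⟩.

quickly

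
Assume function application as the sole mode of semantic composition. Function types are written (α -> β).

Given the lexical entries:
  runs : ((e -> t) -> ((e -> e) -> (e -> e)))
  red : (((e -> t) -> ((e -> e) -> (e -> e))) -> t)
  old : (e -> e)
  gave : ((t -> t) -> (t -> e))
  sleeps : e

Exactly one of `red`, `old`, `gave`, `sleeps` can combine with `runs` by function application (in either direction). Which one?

red

red — combines: red : (((e -> t) -> ((e -> e) -> (e -> e))) -> t) takes runs : ((e -> t) -> ((e -> e) -> (e -> e))) as argument, giving t.
old : (e -> e) — no; runs wants (e -> t), and old wants e.
gave : ((t -> t) -> (t -> e)) — no; runs wants (e -> t), and gave wants (t -> t).
sleeps : e — no; runs wants (e -> t), and sleeps wants nothing (atomic).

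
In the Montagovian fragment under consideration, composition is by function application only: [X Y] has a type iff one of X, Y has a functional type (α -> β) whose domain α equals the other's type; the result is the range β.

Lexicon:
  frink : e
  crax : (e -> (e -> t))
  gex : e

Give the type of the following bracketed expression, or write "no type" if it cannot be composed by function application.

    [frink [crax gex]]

t

[crax gex]: crax is (e -> (e -> t)), gex is e; result (e -> t).
[frink [crax gex]]: [crax gex] is (e -> t), frink is e; result t.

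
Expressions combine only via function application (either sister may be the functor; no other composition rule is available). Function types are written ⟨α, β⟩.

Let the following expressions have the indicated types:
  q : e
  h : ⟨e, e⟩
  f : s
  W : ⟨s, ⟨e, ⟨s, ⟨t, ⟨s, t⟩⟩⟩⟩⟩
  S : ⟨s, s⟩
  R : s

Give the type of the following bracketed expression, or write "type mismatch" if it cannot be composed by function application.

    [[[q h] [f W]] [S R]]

[q h]: ⟨e, e⟩ applied to e yields e.
[f W]: ⟨s, ⟨e, ⟨s, ⟨t, ⟨s, t⟩⟩⟩⟩⟩ applied to s yields ⟨e, ⟨s, ⟨t, ⟨s, t⟩⟩⟩⟩.
[[q h] [f W]]: ⟨e, ⟨s, ⟨t, ⟨s, t⟩⟩⟩⟩ applied to e yields ⟨s, ⟨t, ⟨s, t⟩⟩⟩.
[S R]: ⟨s, s⟩ applied to s yields s.
[[[q h] [f W]] [S R]]: ⟨s, ⟨t, ⟨s, t⟩⟩⟩ applied to s yields ⟨t, ⟨s, t⟩⟩.

⟨t, ⟨s, t⟩⟩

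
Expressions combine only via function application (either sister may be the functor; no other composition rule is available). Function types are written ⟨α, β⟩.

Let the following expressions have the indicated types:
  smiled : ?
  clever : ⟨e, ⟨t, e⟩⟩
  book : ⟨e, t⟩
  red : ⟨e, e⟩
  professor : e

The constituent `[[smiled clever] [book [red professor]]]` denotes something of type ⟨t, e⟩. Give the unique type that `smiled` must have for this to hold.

⟨⟨e, ⟨t, e⟩⟩, ⟨t, ⟨t, e⟩⟩⟩

At [[smiled clever] [book [red professor]]] (required: ⟨t, e⟩): [book [red professor]] is t, which is not a function with range ⟨t, e⟩; hence [smiled clever] is the functor — type ⟨t, ⟨t, e⟩⟩.
At [smiled clever] (required: ⟨t, ⟨t, e⟩⟩): clever is ⟨e, ⟨t, e⟩⟩, which is not a function with range ⟨t, ⟨t, e⟩⟩; hence smiled is the functor — type ⟨⟨e, ⟨t, e⟩⟩, ⟨t, ⟨t, e⟩⟩⟩.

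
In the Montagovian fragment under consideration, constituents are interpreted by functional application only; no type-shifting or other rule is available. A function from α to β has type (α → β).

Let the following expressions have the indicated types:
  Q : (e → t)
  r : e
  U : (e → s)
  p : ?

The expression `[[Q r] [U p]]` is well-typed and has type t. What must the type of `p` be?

[[Q r] [U p]] must have type t. The sister [Q r] has type t; that is not a function onto t, so [U p] must be the functor, of type (t → t).
[U p] must have type (t → t). The sister U has type (e → s); that is not a function onto (t → t), so p must be the functor, of type ((e → s) → (t → t)).

((e → s) → (t → t))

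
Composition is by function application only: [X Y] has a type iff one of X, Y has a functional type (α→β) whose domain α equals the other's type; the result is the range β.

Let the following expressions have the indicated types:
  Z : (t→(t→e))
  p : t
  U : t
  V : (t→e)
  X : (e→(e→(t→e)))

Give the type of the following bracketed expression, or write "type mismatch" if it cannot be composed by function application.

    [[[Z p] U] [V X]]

type mismatch

[Z p]: functor Z : (t→(t→e)), argument p : t; result (t→e).
[[Z p] U]: functor [Z p] : (t→e), argument U : t; result e.
[V X]: (t→e) with (e→(e→(t→e))) — neither is a function whose domain matches the other; composition fails here.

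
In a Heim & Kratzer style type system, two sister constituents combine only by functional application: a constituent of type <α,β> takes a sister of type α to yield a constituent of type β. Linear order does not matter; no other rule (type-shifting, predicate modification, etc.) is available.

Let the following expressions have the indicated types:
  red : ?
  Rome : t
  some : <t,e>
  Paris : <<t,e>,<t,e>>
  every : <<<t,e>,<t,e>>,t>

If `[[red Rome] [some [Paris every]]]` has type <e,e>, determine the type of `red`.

<t,<e,<e,e>>>

[[red Rome] [some [Paris every]]] must have type <e,e>. The sister [some [Paris every]] has type e; that is not a function onto <e,e>, so [red Rome] must be the functor, of type <e,<e,e>>.
[red Rome] must have type <e,<e,e>>. The sister Rome has type t; that is not a function onto <e,<e,e>>, so red must be the functor, of type <t,<e,<e,e>>>.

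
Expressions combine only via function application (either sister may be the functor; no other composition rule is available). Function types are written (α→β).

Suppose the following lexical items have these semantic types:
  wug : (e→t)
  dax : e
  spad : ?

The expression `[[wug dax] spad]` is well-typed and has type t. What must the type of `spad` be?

(t→t)

For [[wug dax] spad] to have type t with [wug dax] of type t, spad must be the function: spad : (t→t).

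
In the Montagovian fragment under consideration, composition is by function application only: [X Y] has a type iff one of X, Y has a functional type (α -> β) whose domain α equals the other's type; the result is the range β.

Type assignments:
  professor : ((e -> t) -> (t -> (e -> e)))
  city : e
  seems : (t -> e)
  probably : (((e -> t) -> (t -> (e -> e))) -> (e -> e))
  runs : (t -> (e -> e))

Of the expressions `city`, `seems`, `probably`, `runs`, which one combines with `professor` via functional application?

probably

city : e — does not combine with professor.
seems : (t -> e) — does not combine with professor.
probably — combines: probably : (((e -> t) -> (t -> (e -> e))) -> (e -> e)) takes professor : ((e -> t) -> (t -> (e -> e))) as argument, giving (e -> e).
runs : (t -> (e -> e)) — does not combine with professor.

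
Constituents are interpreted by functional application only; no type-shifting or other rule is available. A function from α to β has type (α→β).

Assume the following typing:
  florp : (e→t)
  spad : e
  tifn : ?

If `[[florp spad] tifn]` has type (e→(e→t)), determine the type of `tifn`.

At [[florp spad] tifn] (required: (e→(e→t))): [florp spad] is t, which is not a function with range (e→(e→t)); hence tifn is the functor — type (t→(e→(e→t))).

(t→(e→(e→t)))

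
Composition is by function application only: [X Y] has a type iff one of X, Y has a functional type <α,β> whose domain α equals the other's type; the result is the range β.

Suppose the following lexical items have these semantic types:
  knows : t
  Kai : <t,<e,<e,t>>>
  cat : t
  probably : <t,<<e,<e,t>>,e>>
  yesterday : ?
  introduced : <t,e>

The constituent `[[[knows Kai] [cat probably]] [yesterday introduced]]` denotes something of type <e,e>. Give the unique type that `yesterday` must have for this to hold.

At [[[knows Kai] [cat probably]] [yesterday introduced]] (required: <e,e>): [[knows Kai] [cat probably]] is e, which is not a function with range <e,e>; hence [yesterday introduced] is the functor — type <e,<e,e>>.
At [yesterday introduced] (required: <e,<e,e>>): introduced is <t,e>, which is not a function with range <e,<e,e>>; hence yesterday is the functor — type <<t,e>,<e,<e,e>>>.

<<t,e>,<e,<e,e>>>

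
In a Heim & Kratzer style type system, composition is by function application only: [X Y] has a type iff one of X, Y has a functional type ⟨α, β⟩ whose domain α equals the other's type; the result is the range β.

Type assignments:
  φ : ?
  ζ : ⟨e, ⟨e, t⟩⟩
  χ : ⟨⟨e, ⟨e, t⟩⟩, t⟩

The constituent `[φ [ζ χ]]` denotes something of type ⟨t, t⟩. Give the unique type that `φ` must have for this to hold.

⟨t, ⟨t, t⟩⟩

[φ [ζ χ]] must have type ⟨t, t⟩. The sister [ζ χ] has type t; that is not a function onto ⟨t, t⟩, so φ must be the functor, of type ⟨t, ⟨t, t⟩⟩.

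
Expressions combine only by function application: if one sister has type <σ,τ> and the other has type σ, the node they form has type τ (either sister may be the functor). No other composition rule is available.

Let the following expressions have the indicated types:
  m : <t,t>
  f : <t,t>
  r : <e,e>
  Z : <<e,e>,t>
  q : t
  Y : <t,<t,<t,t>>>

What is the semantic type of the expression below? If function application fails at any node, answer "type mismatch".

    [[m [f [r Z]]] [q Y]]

<t,t>

At [r Z], Z : <<e,e>,t> takes r : <e,e>, giving t.
At [f [r Z]], f : <t,t> takes [r Z] : t, giving t.
At [m [f [r Z]]], m : <t,t> takes [f [r Z]] : t, giving t.
At [q Y], Y : <t,<t,<t,t>>> takes q : t, giving <t,<t,t>>.
At [[m [f [r Z]]] [q Y]], [q Y] : <t,<t,t>> takes [m [f [r Z]]] : t, giving <t,t>.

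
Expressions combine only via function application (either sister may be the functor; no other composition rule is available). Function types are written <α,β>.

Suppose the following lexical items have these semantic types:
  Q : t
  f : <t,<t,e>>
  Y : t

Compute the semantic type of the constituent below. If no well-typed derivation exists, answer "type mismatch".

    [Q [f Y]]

At [f Y], f : <t,<t,e>> takes Y : t, giving <t,e>.
At [Q [f Y]], [f Y] : <t,e> takes Q : t, giving e.

e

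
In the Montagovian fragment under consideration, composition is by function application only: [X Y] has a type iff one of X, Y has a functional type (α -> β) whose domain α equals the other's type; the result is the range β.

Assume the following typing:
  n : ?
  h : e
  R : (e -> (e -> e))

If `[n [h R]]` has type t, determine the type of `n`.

((e -> e) -> t)

For [n [h R]] to have type t with [h R] of type (e -> e), n must be the function: n : ((e -> e) -> t).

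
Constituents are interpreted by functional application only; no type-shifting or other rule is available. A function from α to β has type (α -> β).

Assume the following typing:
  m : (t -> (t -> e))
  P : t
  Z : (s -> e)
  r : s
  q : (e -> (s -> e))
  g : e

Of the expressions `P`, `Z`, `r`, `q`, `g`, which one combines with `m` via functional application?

P

P — combines: m : (t -> (t -> e)) takes P : t as argument, giving (t -> e).
Z : (s -> e) — m needs t; Z needs s; neither fits.
r : s — m needs t; r needs nothing (atomic); neither fits.
q : (e -> (s -> e)) — m needs t; q needs e; neither fits.
g : e — m needs t; g needs nothing (atomic); neither fits.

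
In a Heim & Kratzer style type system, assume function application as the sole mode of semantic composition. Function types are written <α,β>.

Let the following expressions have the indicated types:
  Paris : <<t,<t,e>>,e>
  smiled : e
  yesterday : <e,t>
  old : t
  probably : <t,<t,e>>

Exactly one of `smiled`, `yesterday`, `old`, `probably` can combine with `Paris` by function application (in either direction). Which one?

probably

smiled : e — neither side's domain matches the other.
yesterday : <e,t> — neither side's domain matches the other.
old : t — neither side's domain matches the other.
probably — combines: Paris : <<t,<t,e>>,e> takes probably : <t,<t,e>> as argument, giving e.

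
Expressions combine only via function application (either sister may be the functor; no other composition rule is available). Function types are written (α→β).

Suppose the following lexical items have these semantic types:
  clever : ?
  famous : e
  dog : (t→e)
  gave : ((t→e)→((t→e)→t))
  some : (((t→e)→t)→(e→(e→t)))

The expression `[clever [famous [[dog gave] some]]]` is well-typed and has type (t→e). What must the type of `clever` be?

((e→t)→(t→e))

For [clever [famous [[dog gave] some]]] to have type (t→e) with [famous [[dog gave] some]] of type (e→t), clever must be the function: clever : ((e→t)→(t→e)).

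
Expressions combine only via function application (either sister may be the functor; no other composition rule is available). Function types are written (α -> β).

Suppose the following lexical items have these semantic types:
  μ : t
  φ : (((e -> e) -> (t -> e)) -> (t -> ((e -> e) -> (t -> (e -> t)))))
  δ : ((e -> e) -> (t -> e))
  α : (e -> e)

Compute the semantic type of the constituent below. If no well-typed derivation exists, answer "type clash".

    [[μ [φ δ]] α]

(t -> (e -> t))

[φ δ]: functor φ : (((e -> e) -> (t -> e)) -> (t -> ((e -> e) -> (t -> (e -> t))))), argument δ : ((e -> e) -> (t -> e)); result (t -> ((e -> e) -> (t -> (e -> t)))).
[μ [φ δ]]: functor [φ δ] : (t -> ((e -> e) -> (t -> (e -> t)))), argument μ : t; result ((e -> e) -> (t -> (e -> t))).
[[μ [φ δ]] α]: functor [μ [φ δ]] : ((e -> e) -> (t -> (e -> t))), argument α : (e -> e); result (t -> (e -> t)).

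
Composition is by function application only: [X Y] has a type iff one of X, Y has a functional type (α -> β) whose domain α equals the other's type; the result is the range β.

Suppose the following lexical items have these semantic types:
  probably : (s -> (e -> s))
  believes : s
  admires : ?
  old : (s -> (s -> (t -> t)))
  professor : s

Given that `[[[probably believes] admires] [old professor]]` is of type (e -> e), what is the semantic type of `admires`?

For [[[probably believes] admires] [old professor]] to have type (e -> e) with [old professor] of type (s -> (t -> t)), [[probably believes] admires] must be the function: [[probably believes] admires] : ((s -> (t -> t)) -> (e -> e)).
For [[probably believes] admires] to have type ((s -> (t -> t)) -> (e -> e)) with [probably believes] of type (e -> s), admires must be the function: admires : ((e -> s) -> ((s -> (t -> t)) -> (e -> e))).

((e -> s) -> ((s -> (t -> t)) -> (e -> e)))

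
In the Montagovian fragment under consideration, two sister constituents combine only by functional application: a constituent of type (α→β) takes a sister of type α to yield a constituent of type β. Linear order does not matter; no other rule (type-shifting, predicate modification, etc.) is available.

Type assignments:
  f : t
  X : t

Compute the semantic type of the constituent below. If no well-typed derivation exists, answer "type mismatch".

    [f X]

type mismatch

[f X]: t and t cannot combine by function application — type clash.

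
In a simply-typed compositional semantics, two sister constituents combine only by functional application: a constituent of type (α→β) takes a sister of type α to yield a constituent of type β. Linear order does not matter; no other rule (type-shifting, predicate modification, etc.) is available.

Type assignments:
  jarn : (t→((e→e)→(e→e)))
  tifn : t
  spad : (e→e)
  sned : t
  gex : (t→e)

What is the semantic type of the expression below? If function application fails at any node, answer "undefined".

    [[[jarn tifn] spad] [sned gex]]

e

[jarn tifn] — jarn of type (t→((e→e)→(e→e))) combines with tifn of type t: type ((e→e)→(e→e)).
[[jarn tifn] spad] — [jarn tifn] of type ((e→e)→(e→e)) combines with spad of type (e→e): type (e→e).
[sned gex] — gex of type (t→e) combines with sned of type t: type e.
[[[jarn tifn] spad] [sned gex]] — [[jarn tifn] spad] of type (e→e) combines with [sned gex] of type e: type e.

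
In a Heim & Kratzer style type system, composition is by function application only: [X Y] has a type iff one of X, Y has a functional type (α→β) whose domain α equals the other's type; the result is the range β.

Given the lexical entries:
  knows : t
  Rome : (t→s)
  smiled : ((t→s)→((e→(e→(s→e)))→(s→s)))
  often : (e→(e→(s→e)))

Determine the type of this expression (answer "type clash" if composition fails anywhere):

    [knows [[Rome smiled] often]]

[Rome smiled]: smiled is ((t→s)→((e→(e→(s→e)))→(s→s))), Rome is (t→s); result ((e→(e→(s→e)))→(s→s)).
[[Rome smiled] often]: [Rome smiled] is ((e→(e→(s→e)))→(s→s)), often is (e→(e→(s→e))); result (s→s).
[knows [[Rome smiled] often]]: t and (s→s) cannot combine by function application — type clash.

type clash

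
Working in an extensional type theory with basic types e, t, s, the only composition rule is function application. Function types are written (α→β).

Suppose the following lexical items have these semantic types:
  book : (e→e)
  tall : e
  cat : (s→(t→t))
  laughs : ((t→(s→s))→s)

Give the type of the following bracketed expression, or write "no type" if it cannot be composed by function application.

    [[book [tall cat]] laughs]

[tall cat]: e and (s→(t→t)) cannot combine by function application — type clash.

no type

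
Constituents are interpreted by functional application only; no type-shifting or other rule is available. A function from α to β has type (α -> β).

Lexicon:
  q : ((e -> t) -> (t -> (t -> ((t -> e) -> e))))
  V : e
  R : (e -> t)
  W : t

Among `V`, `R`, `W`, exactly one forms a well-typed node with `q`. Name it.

V : e — neither side's domain matches the other.
R — combines: q : ((e -> t) -> (t -> (t -> ((t -> e) -> e)))) takes R : (e -> t) as argument, giving (t -> (t -> ((t -> e) -> e))).
W : t — neither side's domain matches the other.

R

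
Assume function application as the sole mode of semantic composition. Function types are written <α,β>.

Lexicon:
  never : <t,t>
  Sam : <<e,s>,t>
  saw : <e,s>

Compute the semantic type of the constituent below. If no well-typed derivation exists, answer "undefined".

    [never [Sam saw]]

At [Sam saw], Sam : <<e,s>,t> takes saw : <e,s>, giving t.
At [never [Sam saw]], never : <t,t> takes [Sam saw] : t, giving t.

t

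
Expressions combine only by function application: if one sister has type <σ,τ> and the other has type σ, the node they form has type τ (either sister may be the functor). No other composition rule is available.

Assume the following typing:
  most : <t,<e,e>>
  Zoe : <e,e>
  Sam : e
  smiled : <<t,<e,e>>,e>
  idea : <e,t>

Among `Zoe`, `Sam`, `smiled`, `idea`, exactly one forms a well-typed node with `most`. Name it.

smiled

Zoe : <e,e> — neither side's domain matches the other.
Sam : e — neither side's domain matches the other.
smiled — combines: smiled : <<t,<e,e>>,e> takes most : <t,<e,e>> as argument, giving e.
idea : <e,t> — neither side's domain matches the other.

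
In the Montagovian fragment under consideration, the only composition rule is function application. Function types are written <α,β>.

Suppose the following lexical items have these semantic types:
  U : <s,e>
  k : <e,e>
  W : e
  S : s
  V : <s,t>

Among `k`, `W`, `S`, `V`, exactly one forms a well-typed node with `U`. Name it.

k : <e,e> — no; U wants s, and k wants e.
W : e — no; U wants s, and W wants nothing (atomic).
S — combines: U : <s,e> takes S : s as argument, giving e.
V : <s,t> — no; U wants s, and V wants s.

S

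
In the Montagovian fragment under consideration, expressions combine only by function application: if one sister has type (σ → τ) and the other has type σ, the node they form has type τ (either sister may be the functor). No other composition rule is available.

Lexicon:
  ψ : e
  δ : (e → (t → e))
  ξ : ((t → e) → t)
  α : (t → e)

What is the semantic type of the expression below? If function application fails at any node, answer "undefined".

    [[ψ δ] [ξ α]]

e

[ψ δ]: functor δ : (e → (t → e)), argument ψ : e; result (t → e).
[ξ α]: functor ξ : ((t → e) → t), argument α : (t → e); result t.
[[ψ δ] [ξ α]]: functor [ψ δ] : (t → e), argument [ξ α] : t; result e.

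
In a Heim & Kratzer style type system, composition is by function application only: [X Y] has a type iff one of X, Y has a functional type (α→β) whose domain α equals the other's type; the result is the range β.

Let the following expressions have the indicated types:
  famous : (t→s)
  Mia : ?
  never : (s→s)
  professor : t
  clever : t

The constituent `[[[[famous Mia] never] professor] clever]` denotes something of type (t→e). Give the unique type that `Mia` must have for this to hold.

[[[[famous Mia] never] professor] clever] must have type (t→e). The sister clever has type t; that is not a function onto (t→e), so [[[famous Mia] never] professor] must be the functor, of type (t→(t→e)).
[[[famous Mia] never] professor] must have type (t→(t→e)). The sister professor has type t; that is not a function onto (t→(t→e)), so [[famous Mia] never] must be the functor, of type (t→(t→(t→e))).
[[famous Mia] never] must have type (t→(t→(t→e))). The sister never has type (s→s); that is not a function onto (t→(t→(t→e))), so [famous Mia] must be the functor, of type ((s→s)→(t→(t→(t→e)))).
[famous Mia] must have type ((s→s)→(t→(t→(t→e)))). The sister famous has type (t→s); that is not a function onto ((s→s)→(t→(t→(t→e)))), so Mia must be the functor, of type ((t→s)→((s→s)→(t→(t→(t→e))))).

((t→s)→((s→s)→(t→(t→(t→e)))))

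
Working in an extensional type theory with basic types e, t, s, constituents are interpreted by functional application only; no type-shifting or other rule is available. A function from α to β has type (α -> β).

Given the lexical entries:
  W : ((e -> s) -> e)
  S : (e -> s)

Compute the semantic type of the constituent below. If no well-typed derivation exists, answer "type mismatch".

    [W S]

[W S]: ((e -> s) -> e) applied to (e -> s) yields e.

e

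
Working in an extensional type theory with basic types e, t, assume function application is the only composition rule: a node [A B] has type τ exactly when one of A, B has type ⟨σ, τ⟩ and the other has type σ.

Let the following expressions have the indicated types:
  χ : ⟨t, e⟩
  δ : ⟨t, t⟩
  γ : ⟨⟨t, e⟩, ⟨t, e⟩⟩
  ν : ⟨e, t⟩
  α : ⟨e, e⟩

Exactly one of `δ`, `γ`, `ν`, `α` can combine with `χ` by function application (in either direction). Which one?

γ

δ : ⟨t, t⟩ — does not combine with χ.
γ — combines: γ : ⟨⟨t, e⟩, ⟨t, e⟩⟩ takes χ : ⟨t, e⟩ as argument, giving ⟨t, e⟩.
ν : ⟨e, t⟩ — does not combine with χ.
α : ⟨e, e⟩ — does not combine with χ.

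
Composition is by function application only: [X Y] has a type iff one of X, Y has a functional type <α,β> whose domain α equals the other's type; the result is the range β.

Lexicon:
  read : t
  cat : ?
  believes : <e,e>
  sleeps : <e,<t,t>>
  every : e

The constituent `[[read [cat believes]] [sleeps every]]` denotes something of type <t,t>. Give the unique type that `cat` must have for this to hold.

[[read [cat believes]] [sleeps every]] is required to be <t,t>. [sleeps every] : <t,t> cannot yield <t,t> as functor, so [read [cat believes]] : <<t,t>,<t,t>>.
[read [cat believes]] is required to be <<t,t>,<t,t>>. read : t cannot yield <<t,t>,<t,t>> as functor, so [cat believes] : <t,<<t,t>,<t,t>>>.
[cat believes] is required to be <t,<<t,t>,<t,t>>>. believes : <e,e> cannot yield <t,<<t,t>,<t,t>>> as functor, so cat : <<e,e>,<t,<<t,t>,<t,t>>>>.

<<e,e>,<t,<<t,t>,<t,t>>>>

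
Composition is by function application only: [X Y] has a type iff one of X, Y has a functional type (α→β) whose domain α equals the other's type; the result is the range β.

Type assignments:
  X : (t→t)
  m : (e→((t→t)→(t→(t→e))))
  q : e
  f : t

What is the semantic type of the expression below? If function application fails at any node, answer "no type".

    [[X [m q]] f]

(t→e)

[m q]: m is (e→((t→t)→(t→(t→e)))), q is e; result ((t→t)→(t→(t→e))).
[X [m q]]: [m q] is ((t→t)→(t→(t→e))), X is (t→t); result (t→(t→e)).
[[X [m q]] f]: [X [m q]] is (t→(t→e)), f is t; result (t→e).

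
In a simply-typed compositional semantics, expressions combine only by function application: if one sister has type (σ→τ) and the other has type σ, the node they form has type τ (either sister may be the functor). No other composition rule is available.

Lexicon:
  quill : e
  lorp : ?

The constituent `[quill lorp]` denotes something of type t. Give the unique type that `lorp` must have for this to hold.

(e→t)

For [quill lorp] to have type t with quill of type e, lorp must be the function: lorp : (e→t).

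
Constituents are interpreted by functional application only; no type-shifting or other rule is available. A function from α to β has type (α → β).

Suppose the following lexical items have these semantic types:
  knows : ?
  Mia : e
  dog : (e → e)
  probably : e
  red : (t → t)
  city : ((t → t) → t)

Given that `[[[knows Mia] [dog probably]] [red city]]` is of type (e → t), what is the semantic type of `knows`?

(e → (e → (t → (e → t))))

At [[[knows Mia] [dog probably]] [red city]] (required: (e → t)): [red city] is t, which is not a function with range (e → t); hence [[knows Mia] [dog probably]] is the functor — type (t → (e → t)).
At [[knows Mia] [dog probably]] (required: (t → (e → t))): [dog probably] is e, which is not a function with range (t → (e → t)); hence [knows Mia] is the functor — type (e → (t → (e → t))).
At [knows Mia] (required: (e → (t → (e → t)))): Mia is e, which is not a function with range (e → (t → (e → t))); hence knows is the functor — type (e → (e → (t → (e → t)))).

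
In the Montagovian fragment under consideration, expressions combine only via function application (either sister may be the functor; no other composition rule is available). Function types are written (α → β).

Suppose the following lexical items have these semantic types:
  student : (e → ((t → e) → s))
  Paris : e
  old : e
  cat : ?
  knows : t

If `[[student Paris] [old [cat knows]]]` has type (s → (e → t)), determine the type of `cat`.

(t → (e → (((t → e) → s) → (s → (e → t)))))

[[student Paris] [old [cat knows]]] must have type (s → (e → t)). The sister [student Paris] has type ((t → e) → s); that is not a function onto (s → (e → t)), so [old [cat knows]] must be the functor, of type (((t → e) → s) → (s → (e → t))).
[old [cat knows]] must have type (((t → e) → s) → (s → (e → t))). The sister old has type e; that is not a function onto (((t → e) → s) → (s → (e → t))), so [cat knows] must be the functor, of type (e → (((t → e) → s) → (s → (e → t)))).
[cat knows] must have type (e → (((t → e) → s) → (s → (e → t)))). The sister knows has type t; that is not a function onto (e → (((t → e) → s) → (s → (e → t)))), so cat must be the functor, of type (t → (e → (((t → e) → s) → (s → (e → t))))).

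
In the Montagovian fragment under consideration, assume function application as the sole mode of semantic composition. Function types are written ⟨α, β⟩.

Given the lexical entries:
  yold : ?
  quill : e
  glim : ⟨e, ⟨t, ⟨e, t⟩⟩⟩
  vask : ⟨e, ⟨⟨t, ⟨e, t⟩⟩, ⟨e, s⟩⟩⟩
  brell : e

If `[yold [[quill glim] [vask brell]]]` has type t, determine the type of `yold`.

⟨⟨e, s⟩, t⟩

[yold [[quill glim] [vask brell]]] must have type t. The sister [[quill glim] [vask brell]] has type ⟨e, s⟩; that is not a function onto t, so yold must be the functor, of type ⟨⟨e, s⟩, t⟩.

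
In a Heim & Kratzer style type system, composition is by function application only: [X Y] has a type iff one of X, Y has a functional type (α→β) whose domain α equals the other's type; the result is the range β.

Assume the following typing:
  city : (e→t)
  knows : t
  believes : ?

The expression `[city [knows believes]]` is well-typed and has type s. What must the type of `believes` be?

[city [knows believes]] must have type s. The sister city has type (e→t); that is not a function onto s, so [knows believes] must be the functor, of type ((e→t)→s).
[knows believes] must have type ((e→t)→s). The sister knows has type t; that is not a function onto ((e→t)→s), so believes must be the functor, of type (t→((e→t)→s)).

(t→((e→t)→s))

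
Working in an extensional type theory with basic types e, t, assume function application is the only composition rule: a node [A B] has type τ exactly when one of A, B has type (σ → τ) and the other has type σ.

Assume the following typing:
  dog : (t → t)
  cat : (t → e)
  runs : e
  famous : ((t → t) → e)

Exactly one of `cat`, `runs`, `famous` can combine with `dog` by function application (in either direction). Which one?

cat : (t → e) — neither side's domain matches the other.
runs : e — neither side's domain matches the other.
famous — combines: famous : ((t → t) → e) takes dog : (t → t) as argument, giving e.

famous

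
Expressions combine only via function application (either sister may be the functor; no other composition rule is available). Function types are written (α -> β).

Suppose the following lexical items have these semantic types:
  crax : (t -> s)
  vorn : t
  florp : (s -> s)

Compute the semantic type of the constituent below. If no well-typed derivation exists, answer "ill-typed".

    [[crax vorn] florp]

s

[crax vorn]: functor crax : (t -> s), argument vorn : t; result s.
[[crax vorn] florp]: functor florp : (s -> s), argument [crax vorn] : s; result s.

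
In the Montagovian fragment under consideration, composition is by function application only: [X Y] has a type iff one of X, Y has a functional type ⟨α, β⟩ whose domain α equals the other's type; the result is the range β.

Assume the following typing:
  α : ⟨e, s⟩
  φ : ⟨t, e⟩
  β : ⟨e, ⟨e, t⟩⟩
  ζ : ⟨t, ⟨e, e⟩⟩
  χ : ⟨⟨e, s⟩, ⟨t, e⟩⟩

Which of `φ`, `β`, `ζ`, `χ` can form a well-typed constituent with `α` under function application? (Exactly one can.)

χ

φ : ⟨t, e⟩ — neither side's domain matches the other.
β : ⟨e, ⟨e, t⟩⟩ — neither side's domain matches the other.
ζ : ⟨t, ⟨e, e⟩⟩ — neither side's domain matches the other.
χ — combines: χ : ⟨⟨e, s⟩, ⟨t, e⟩⟩ takes α : ⟨e, s⟩ as argument, giving ⟨t, e⟩.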